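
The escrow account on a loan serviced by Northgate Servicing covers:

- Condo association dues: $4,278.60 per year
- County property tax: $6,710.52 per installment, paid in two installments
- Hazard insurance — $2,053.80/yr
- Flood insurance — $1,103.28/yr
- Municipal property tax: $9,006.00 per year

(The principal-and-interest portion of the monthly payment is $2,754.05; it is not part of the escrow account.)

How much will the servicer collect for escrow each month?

Condo association dues: $4,278.60 per year
County property tax: $6,710.52 × 2 = $13,421.04 per year
Hazard insurance: $2,053.80 per year
Flood insurance: $1,103.28 per year
Municipal property tax: $9,006.00 per year
Annual escrow total = $4,278.60 + $13,421.04 + $2,053.80 + $1,103.28 + $9,006.00 = $29,862.72
Per month = $29,862.72 ÷ 12 = $2,488.56

$2,488.56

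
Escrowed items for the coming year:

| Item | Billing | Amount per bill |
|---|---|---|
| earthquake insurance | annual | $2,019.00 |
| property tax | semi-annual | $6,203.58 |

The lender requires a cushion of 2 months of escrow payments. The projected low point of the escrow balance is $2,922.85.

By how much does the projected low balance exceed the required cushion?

$518.49

Earthquake insurance = $2,019.00 per year
Property tax = $6,203.58 × 2 = $12,407.16 per year
Total annual escrow = $14,426.16
Per month = $14,426.16 ÷ 12 = $1,202.18
Required cushion = 2 × $1,202.18 = $2,404.36
Excess over cushion: $2,922.85 − $2,404.36 = $518.49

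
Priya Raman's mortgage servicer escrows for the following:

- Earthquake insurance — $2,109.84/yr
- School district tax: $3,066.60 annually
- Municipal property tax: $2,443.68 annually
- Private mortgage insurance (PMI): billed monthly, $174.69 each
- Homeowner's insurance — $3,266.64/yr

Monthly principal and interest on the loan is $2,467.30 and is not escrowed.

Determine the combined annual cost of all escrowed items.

$12,983.04

Earthquake insurance = $2,109.84 annually
School district tax = $3,066.60 annually
Municipal property tax = $2,443.68 annually
Private mortgage insurance (PMI) = $174.69 × 12 = $2,096.28 annually
Homeowner's insurance = $3,266.64 annually
Total per year = $12,983.04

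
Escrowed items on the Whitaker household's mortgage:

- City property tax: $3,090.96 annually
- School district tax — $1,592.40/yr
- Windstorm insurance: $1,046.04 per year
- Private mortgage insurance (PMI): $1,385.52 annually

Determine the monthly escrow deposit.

$592.91

City property tax: $3,090.96
School district tax: $1,592.40
Windstorm insurance: $1,046.04
Private mortgage insurance (PMI): $1,385.52
Yearly total = $3,090.96 + $1,592.40 + $1,046.04 + $1,385.52 = $7,114.92
Base monthly escrow = $7,114.92 / 12 = $592.91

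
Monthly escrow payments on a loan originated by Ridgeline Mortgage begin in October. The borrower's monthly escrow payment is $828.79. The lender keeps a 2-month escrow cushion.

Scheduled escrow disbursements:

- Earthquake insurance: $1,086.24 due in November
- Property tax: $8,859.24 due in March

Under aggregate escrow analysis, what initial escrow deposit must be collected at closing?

$6,630.32

Cushion = 2 × $828.79 = $1,657.58
Trial balance (start $0, +$828.79 each month, − disbursements):
  Oct: +$828.79 → $828.79
  Nov: +$828.79 − $1,086.24 → $571.34
  Dec: +$828.79 → $1,400.13
  Jan: +$828.79 → $2,228.92
  Feb: +$828.79 → $3,057.71
  Mar: +$828.79 − $8,859.24 → -$4,972.74
  Apr: +$828.79 → -$4,143.95
  May: +$828.79 → -$3,315.16
  Jun: +$828.79 → -$2,486.37
  Jul: +$828.79 → -$1,657.58
  Aug: +$828.79 → -$828.79
  Sep: +$828.79 → $0.00
Lowest trial balance = -$4,972.74 (Mar)
Initial deposit = cushion − low point = $1,657.58 − (-$4,972.74) = $6,630.32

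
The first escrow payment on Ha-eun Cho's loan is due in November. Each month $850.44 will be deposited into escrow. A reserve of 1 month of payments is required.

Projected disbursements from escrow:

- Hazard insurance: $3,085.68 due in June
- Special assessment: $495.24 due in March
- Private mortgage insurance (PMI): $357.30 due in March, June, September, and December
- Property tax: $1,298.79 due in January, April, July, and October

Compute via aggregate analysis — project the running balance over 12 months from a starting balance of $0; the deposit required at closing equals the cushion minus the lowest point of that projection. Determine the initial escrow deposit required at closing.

$1,745.67

Cushion = 1 × $850.44 = $850.44
Trial balance (start $0, +$850.44 each month, − disbursements):
  Nov: +$850.44 → $850.44
  Dec: +$850.44 − $357.30 → $1,343.58
  Jan: +$850.44 − $1,298.79 → $895.23
  Feb: +$850.44 → $1,745.67
  Mar: +$850.44 − $852.54 → $1,743.57
  Apr: +$850.44 − $1,298.79 → $1,295.22
  May: +$850.44 → $2,145.66
  Jun: +$850.44 − $3,442.98 → -$446.88
  Jul: +$850.44 − $1,298.79 → -$895.23
  Aug: +$850.44 → -$44.79
  Sep: +$850.44 − $357.30 → $448.35
  Oct: +$850.44 − $1,298.79 → $0.00
Lowest trial balance = -$895.23 (Jul)
Initial deposit = cushion − low point = $850.44 − (-$895.23) = $1,745.67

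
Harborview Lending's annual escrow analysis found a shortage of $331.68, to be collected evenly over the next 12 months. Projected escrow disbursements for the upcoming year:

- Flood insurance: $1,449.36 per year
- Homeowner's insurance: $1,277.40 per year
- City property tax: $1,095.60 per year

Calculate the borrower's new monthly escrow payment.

Flood insurance — $1,449.36 per year
Homeowner's insurance — $1,277.40 per year
City property tax — $1,095.60 per year
Total annual escrow = $1,449.36 + $1,277.40 + $1,095.60 = $3,822.36
Monthly escrow = $3,822.36 / 12 = $318.53
Shortage spread = $331.68 ÷ 12 = $27.64/mo
New monthly escrow = $318.53 + $27.64 = $346.17

$346.17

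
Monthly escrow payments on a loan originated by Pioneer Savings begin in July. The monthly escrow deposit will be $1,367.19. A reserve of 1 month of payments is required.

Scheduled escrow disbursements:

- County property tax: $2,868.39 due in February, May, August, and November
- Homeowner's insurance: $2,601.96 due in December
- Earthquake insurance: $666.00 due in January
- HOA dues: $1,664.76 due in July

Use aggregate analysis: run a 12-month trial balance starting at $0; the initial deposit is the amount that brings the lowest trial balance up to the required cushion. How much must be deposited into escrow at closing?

$3,967.56

Cushion = 1 × $1,367.19 = $1,367.19
Trial balance (start $0, +$1,367.19 each month, − disbursements):
  Jul: +$1,367.19 − $1,664.76 → -$297.57
  Aug: +$1,367.19 − $2,868.39 → -$1,798.77
  Sep: +$1,367.19 → -$431.58
  Oct: +$1,367.19 → $935.61
  Nov: +$1,367.19 − $2,868.39 → -$565.59
  Dec: +$1,367.19 − $2,601.96 → -$1,800.36
  Jan: +$1,367.19 − $666.00 → -$1,099.17
  Feb: +$1,367.19 − $2,868.39 → -$2,600.37
  Mar: +$1,367.19 → -$1,233.18
  Apr: +$1,367.19 → $134.01
  May: +$1,367.19 − $2,868.39 → -$1,367.19
  Jun: +$1,367.19 → $0.00
Lowest trial balance = -$2,600.37 (Feb)
Initial deposit = cushion − low point = $1,367.19 − (-$2,600.37) = $3,967.56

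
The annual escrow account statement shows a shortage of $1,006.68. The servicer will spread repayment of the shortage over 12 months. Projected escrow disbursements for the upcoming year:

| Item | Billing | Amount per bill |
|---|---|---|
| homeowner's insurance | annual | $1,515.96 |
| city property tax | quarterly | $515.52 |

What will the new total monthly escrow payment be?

Homeowner's insurance — $1,515.96/yr
City property tax — $515.52 × 4 = $2,062.08/yr
Total annual escrow = $1,515.96 + $2,062.08 = $3,578.04
Monthly = $3,578.04 ÷ 12 = $298.17
Monthly shortage recovery: $1,006.68 / 12 = $83.89
Adjusted monthly = $298.17 + $83.89 = $382.06

$382.06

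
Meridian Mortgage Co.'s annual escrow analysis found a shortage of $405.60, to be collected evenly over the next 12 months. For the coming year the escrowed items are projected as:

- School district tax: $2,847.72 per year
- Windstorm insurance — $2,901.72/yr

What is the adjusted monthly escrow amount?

$512.92

School district tax — $2,847.72
Windstorm insurance — $2,901.72
Total annual escrow = $5,749.44
Base monthly escrow = $5,749.44 / 12 = $479.12
Shortage spread = $405.60 ÷ 12 = $33.80/mo
New monthly escrow = $479.12 + $33.80 = $512.92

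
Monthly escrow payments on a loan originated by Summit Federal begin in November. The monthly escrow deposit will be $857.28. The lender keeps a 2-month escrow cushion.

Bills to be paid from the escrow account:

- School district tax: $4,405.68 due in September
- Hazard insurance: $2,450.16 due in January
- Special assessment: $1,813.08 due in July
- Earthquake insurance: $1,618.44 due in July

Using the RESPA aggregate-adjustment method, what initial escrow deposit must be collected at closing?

$2,571.84

Cushion = 2 × $857.28 = $1,714.56
Trial balance (start $0, +$857.28 each month, − disbursements):
  Nov: +$857.28 → $857.28
  Dec: +$857.28 → $1,714.56
  Jan: +$857.28 − $2,450.16 → $121.68
  Feb: +$857.28 → $978.96
  Mar: +$857.28 → $1,836.24
  Apr: +$857.28 → $2,693.52
  May: +$857.28 → $3,550.80
  Jun: +$857.28 → $4,408.08
  Jul: +$857.28 − $3,431.52 → $1,833.84
  Aug: +$857.28 → $2,691.12
  Sep: +$857.28 − $4,405.68 → -$857.28
  Oct: +$857.28 → $0.00
Lowest trial balance = -$857.28 (Sep)
Initial deposit = cushion − low point = $1,714.56 − (-$857.28) = $2,571.84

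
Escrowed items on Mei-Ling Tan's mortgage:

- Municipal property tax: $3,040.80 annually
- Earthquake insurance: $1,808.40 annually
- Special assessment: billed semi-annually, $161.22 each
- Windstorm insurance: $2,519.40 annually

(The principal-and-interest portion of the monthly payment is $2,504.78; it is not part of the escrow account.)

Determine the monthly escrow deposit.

$640.92

Municipal property tax = $3,040.80 per year
Earthquake insurance = $1,808.40 per year
Special assessment = $161.22 × 2 = $322.44 per year
Windstorm insurance = $2,519.40 per year
Total per year = $7,691.04
Monthly = $7,691.04 / 12 = $640.92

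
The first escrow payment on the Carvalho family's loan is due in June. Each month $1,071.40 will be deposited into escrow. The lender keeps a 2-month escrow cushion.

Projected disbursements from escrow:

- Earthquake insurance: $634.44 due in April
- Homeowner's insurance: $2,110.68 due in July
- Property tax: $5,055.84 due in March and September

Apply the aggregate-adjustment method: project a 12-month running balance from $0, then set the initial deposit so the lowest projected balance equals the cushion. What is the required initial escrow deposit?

$5,023.72

Cushion = 2 × $1,071.40 = $2,142.80
Trial balance (start $0, +$1,071.40 each month, − disbursements):
  Jun: +$1,071.40 → $1,071.40
  Jul: +$1,071.40 − $2,110.68 → $32.12
  Aug: +$1,071.40 → $1,103.52
  Sep: +$1,071.40 − $5,055.84 → -$2,880.92
  Oct: +$1,071.40 → -$1,809.52
  Nov: +$1,071.40 → -$738.12
  Dec: +$1,071.40 → $333.28
  Jan: +$1,071.40 → $1,404.68
  Feb: +$1,071.40 → $2,476.08
  Mar: +$1,071.40 − $5,055.84 → -$1,508.36
  Apr: +$1,071.40 − $634.44 → -$1,071.40
  May: +$1,071.40 → $0.00
Lowest trial balance = -$2,880.92 (Sep)
Initial deposit = cushion − low point = $2,142.80 − (-$2,880.92) = $5,023.72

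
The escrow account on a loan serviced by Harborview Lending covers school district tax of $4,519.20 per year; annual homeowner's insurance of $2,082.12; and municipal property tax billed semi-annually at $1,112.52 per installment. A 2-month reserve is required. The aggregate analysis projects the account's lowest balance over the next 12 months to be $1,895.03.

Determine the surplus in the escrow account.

School district tax — $4,519.20
Homeowner's insurance — $2,082.12
Municipal property tax — $1,112.52 × 2 = $2,225.04
Total annual escrow = $4,519.20 + $2,082.12 + $2,225.04 = $8,826.36
Monthly = $8,826.36 / 12 = $735.53
Required reserve = 2 × $735.53 = $1,471.06
Surplus = $1,895.03 − $1,471.06 = $423.97

$423.97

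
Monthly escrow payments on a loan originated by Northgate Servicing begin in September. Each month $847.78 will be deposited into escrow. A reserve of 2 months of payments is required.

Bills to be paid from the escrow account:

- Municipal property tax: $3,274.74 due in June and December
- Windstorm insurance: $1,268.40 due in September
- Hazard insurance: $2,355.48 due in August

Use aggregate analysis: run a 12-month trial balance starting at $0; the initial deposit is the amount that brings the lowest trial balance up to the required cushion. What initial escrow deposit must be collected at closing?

$2,847.58

Cushion = 2 × $847.78 = $1,695.56
Trial balance (start $0, +$847.78 each month, − disbursements):
  Sep: +$847.78 − $1,268.40 → -$420.62
  Oct: +$847.78 → $427.16
  Nov: +$847.78 → $1,274.94
  Dec: +$847.78 − $3,274.74 → -$1,152.02
  Jan: +$847.78 → -$304.24
  Feb: +$847.78 → $543.54
  Mar: +$847.78 → $1,391.32
  Apr: +$847.78 → $2,239.10
  May: +$847.78 → $3,086.88
  Jun: +$847.78 − $3,274.74 → $659.92
  Jul: +$847.78 → $1,507.70
  Aug: +$847.78 − $2,355.48 → $0.00
Lowest trial balance = -$1,152.02 (Dec)
Initial deposit = cushion − low point = $1,695.56 − (-$1,152.02) = $2,847.58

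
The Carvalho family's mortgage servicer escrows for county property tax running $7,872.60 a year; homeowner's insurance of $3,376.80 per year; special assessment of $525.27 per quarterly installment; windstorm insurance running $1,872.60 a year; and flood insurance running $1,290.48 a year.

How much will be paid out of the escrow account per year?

$16,513.56

County property tax: $7,872.60 per year
Homeowner's insurance: $3,376.80 per year
Special assessment: $525.27 × 4 = $2,101.08 per year
Windstorm insurance: $1,872.60 per year
Flood insurance: $1,290.48 per year
Yearly total = $7,872.60 + $3,376.80 + $2,101.08 + $1,872.60 + $1,290.48 = $16,513.56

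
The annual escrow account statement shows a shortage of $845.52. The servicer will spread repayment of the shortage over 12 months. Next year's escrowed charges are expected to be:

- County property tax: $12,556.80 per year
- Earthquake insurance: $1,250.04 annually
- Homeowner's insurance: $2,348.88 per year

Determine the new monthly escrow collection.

County property tax = $12,556.80 per year
Earthquake insurance = $1,250.04 per year
Homeowner's insurance = $2,348.88 per year
Total annual escrow = $12,556.80 + $1,250.04 + $2,348.88 = $16,155.72
Per month = $16,155.72 ÷ 12 = $1,346.31
Monthly shortage recovery: $845.52 / 12 = $70.46
Adjusted monthly = $1,346.31 + $70.46 = $1,416.77

$1,416.77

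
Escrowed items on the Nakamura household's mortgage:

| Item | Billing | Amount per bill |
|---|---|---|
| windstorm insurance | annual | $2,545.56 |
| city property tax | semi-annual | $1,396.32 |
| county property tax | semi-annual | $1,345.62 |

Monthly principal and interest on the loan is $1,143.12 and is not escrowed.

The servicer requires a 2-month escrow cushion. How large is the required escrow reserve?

Windstorm insurance: $2,545.56 per year
City property tax: $1,396.32 × 2 = $2,792.64 per year
County property tax: $1,345.62 × 2 = $2,691.24 per year
Combined annual = $2,545.56 + $2,792.64 + $2,691.24 = $8,029.44
Monthly = $8,029.44 ÷ 12 = $669.12
Reserve = 2 × $669.12 = $1,338.24

$1,338.24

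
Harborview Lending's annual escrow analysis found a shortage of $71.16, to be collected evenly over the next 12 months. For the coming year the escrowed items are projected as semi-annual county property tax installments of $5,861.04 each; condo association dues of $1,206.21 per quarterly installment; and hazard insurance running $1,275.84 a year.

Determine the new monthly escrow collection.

$1,491.16

County property tax = $5,861.04 × 2 = $11,722.08
Condo association dues = $1,206.21 × 4 = $4,824.84
Hazard insurance = $1,275.84
Yearly total = $11,722.08 + $4,824.84 + $1,275.84 = $17,822.76
Monthly escrow = $17,822.76 / 12 = $1,485.23
Shortage per month = $71.16 / 12 = $5.93
Adjusted monthly = $1,485.23 + $5.93 = $1,491.16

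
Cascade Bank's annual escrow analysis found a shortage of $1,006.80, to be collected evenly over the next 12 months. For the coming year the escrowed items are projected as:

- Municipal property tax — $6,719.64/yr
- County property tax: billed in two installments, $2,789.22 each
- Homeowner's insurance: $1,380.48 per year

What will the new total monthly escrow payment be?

Municipal property tax — $6,719.64
County property tax — $2,789.22 × 2 = $5,578.44
Homeowner's insurance — $1,380.48
Total annual escrow = $6,719.64 + $5,578.44 + $1,380.48 = $13,678.56
Base monthly escrow = $13,678.56 ÷ 12 = $1,139.88
Shortage spread = $1,006.80 / 12 = $83.90/mo
New monthly escrow = $1,139.88 + $83.90 = $1,223.78

$1,223.78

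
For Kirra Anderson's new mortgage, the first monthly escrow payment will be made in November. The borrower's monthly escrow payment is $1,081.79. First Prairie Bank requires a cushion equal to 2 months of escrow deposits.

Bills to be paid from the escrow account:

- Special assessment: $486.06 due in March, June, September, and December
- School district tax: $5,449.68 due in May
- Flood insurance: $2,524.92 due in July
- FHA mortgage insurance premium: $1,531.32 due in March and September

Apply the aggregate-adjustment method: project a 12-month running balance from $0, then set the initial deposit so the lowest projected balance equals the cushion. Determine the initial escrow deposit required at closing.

$3,391.57

Cushion = 2 × $1,081.79 = $2,163.58
Trial balance (start $0, +$1,081.79 each month, − disbursements):
  Nov: +$1,081.79 → $1,081.79
  Dec: +$1,081.79 − $486.06 → $1,677.52
  Jan: +$1,081.79 → $2,759.31
  Feb: +$1,081.79 → $3,841.10
  Mar: +$1,081.79 − $2,017.38 → $2,905.51
  Apr: +$1,081.79 → $3,987.30
  May: +$1,081.79 − $5,449.68 → -$380.59
  Jun: +$1,081.79 − $486.06 → $215.14
  Jul: +$1,081.79 − $2,524.92 → -$1,227.99
  Aug: +$1,081.79 → -$146.20
  Sep: +$1,081.79 − $2,017.38 → -$1,081.79
  Oct: +$1,081.79 → $0.00
Lowest trial balance = -$1,227.99 (Jul)
Initial deposit = cushion − low point = $2,163.58 − (-$1,227.99) = $3,391.57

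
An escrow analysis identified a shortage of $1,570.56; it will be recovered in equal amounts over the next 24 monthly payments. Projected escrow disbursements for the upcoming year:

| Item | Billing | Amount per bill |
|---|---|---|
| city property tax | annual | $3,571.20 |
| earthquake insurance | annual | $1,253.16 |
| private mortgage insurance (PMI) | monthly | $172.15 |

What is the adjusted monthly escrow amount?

$639.62

City property tax = $3,571.20 annually
Earthquake insurance = $1,253.16 annually
Private mortgage insurance (PMI) = $172.15 × 12 = $2,065.80 annually
Total per year = $6,890.16
Base monthly escrow = $6,890.16 ÷ 12 = $574.18
Shortage per month = $1,570.56 ÷ 24 = $65.44
New monthly escrow = $574.18 + $65.44 = $639.62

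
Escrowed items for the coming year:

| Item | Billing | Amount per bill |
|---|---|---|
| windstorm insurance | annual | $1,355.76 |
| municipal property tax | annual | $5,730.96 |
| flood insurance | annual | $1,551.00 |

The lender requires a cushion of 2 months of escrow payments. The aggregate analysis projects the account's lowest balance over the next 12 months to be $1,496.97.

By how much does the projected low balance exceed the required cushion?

$57.35

Windstorm insurance = $1,355.76 annually
Municipal property tax = $5,730.96 annually
Flood insurance = $1,551.00 annually
Combined annual = $1,355.76 + $5,730.96 + $1,551.00 = $8,637.72
Per month = $8,637.72 / 12 = $719.81
Required cushion = 2 × $719.81 = $1,439.62
Surplus = $1,496.97 − $1,439.62 = $57.35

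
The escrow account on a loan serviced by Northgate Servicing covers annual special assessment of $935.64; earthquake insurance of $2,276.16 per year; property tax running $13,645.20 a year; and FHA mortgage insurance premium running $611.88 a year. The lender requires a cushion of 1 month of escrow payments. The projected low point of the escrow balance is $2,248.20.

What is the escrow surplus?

Special assessment = $935.64/yr
Earthquake insurance = $2,276.16/yr
Property tax = $13,645.20/yr
FHA mortgage insurance premium = $611.88/yr
Combined annual = $935.64 + $2,276.16 + $13,645.20 + $611.88 = $17,468.88
Monthly escrow = $17,468.88 / 12 = $1,455.74
Required reserve = 1 × $1,455.74 = $1,455.74
Surplus = $2,248.20 − $1,455.74 = $792.46

$792.46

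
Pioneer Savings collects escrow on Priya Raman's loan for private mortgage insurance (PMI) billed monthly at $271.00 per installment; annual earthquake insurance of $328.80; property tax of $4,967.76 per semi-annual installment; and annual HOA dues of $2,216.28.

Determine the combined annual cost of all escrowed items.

Private mortgage insurance (PMI): $271.00 × 12 = $3,252.00 per year
Earthquake insurance: $328.80 per year
Property tax: $4,967.76 × 2 = $9,935.52 per year
HOA dues: $2,216.28 per year
Yearly total = $3,252.00 + $328.80 + $9,935.52 + $2,216.28 = $15,732.60

$15,732.60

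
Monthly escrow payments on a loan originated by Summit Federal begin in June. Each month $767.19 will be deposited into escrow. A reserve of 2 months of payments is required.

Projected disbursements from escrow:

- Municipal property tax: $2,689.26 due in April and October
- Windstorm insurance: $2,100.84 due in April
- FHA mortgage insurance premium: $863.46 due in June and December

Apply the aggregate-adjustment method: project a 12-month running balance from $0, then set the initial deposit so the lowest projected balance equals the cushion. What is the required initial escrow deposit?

Cushion = 2 × $767.19 = $1,534.38
Trial balance (start $0, +$767.19 each month, − disbursements):
  Jun: +$767.19 − $863.46 → -$96.27
  Jul: +$767.19 → $670.92
  Aug: +$767.19 → $1,438.11
  Sep: +$767.19 → $2,205.30
  Oct: +$767.19 − $2,689.26 → $283.23
  Nov: +$767.19 → $1,050.42
  Dec: +$767.19 − $863.46 → $954.15
  Jan: +$767.19 → $1,721.34
  Feb: +$767.19 → $2,488.53
  Mar: +$767.19 → $3,255.72
  Apr: +$767.19 − $4,790.10 → -$767.19
  May: +$767.19 → $0.00
Lowest trial balance = -$767.19 (Apr)
Initial deposit = cushion − low point = $1,534.38 − (-$767.19) = $2,301.57

$2,301.57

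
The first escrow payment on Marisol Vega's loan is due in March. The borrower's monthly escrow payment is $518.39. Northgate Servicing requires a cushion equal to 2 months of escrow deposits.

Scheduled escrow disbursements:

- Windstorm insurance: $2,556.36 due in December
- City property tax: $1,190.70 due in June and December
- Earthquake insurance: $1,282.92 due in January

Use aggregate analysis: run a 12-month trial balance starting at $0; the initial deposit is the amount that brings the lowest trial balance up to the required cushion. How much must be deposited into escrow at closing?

$1,555.17

Cushion = 2 × $518.39 = $1,036.78
Trial balance (start $0, +$518.39 each month, − disbursements):
  Mar: +$518.39 → $518.39
  Apr: +$518.39 → $1,036.78
  May: +$518.39 → $1,555.17
  Jun: +$518.39 − $1,190.70 → $882.86
  Jul: +$518.39 → $1,401.25
  Aug: +$518.39 → $1,919.64
  Sep: +$518.39 → $2,438.03
  Oct: +$518.39 → $2,956.42
  Nov: +$518.39 → $3,474.81
  Dec: +$518.39 − $3,747.06 → $246.14
  Jan: +$518.39 − $1,282.92 → -$518.39
  Feb: +$518.39 → $0.00
Lowest trial balance = -$518.39 (Jan)
Initial deposit = cushion − low point = $1,036.78 − (-$518.39) = $1,555.17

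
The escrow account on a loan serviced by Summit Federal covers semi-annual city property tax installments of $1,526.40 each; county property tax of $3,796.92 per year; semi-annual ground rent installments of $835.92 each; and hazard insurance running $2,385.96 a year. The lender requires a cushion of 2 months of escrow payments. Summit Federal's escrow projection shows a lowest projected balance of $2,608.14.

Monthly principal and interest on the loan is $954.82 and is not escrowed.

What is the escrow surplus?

$790.22

City property tax: $1,526.40 × 2 = $3,052.80/yr
County property tax: $3,796.92/yr
Ground rent: $835.92 × 2 = $1,671.84/yr
Hazard insurance: $2,385.96/yr
Total per year = $3,052.80 + $3,796.92 + $1,671.84 + $2,385.96 = $10,907.52
Monthly = $10,907.52 / 12 = $908.96
Cushion = 2 × $908.96 = $1,817.92
Surplus = $2,608.14 − $1,817.92 = $790.22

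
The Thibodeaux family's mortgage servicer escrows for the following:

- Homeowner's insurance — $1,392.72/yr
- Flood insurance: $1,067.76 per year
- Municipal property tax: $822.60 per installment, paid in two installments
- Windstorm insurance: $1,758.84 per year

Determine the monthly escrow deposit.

$488.71

Homeowner's insurance — $1,392.72 per year
Flood insurance — $1,067.76 per year
Municipal property tax — $822.60 × 2 = $1,645.20 per year
Windstorm insurance — $1,758.84 per year
Combined annual = $1,392.72 + $1,067.76 + $1,645.20 + $1,758.84 = $5,864.52
Per month = $5,864.52 / 12 = $488.71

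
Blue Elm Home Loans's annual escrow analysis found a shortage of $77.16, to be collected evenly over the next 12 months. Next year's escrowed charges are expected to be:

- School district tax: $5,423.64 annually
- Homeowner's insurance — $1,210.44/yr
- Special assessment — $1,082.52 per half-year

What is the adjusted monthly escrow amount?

$739.69

School district tax — $5,423.64/yr
Homeowner's insurance — $1,210.44/yr
Special assessment — $1,082.52 × 2 = $2,165.04/yr
Annual escrow total = $8,799.12
Base monthly escrow = $8,799.12 ÷ 12 = $733.26
Shortage per month = $77.16 ÷ 12 = $6.43
Adjusted monthly = $733.26 + $6.43 = $739.69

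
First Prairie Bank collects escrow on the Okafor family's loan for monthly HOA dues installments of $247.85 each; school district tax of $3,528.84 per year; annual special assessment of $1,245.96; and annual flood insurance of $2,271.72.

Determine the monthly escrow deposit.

$835.06

HOA dues: $247.85 × 12 = $2,974.20 annually
School district tax: $3,528.84 annually
Special assessment: $1,245.96 annually
Flood insurance: $2,271.72 annually
Yearly total = $2,974.20 + $3,528.84 + $1,245.96 + $2,271.72 = $10,020.72
Per month = $10,020.72 / 12 = $835.06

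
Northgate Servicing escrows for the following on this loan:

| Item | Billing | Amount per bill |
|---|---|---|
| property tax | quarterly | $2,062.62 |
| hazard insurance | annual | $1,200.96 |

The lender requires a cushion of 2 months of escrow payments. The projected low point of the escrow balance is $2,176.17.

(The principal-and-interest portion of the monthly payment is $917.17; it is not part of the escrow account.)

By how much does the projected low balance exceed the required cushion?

Property tax = $2,062.62 × 4 = $8,250.48
Hazard insurance = $1,200.96
Total per year = $9,451.44
Monthly = $9,451.44 ÷ 12 = $787.62
Cushion = 2 × $787.62 = $1,575.24
Surplus = $2,176.17 − $1,575.24 = $600.93

$600.93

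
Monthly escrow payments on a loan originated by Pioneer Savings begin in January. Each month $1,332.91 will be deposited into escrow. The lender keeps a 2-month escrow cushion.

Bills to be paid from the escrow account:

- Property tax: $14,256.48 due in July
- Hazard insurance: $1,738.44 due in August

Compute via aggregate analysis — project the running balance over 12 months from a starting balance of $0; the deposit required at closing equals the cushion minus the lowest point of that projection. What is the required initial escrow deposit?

$7,997.46

Cushion = 2 × $1,332.91 = $2,665.82
Trial balance (start $0, +$1,332.91 each month, − disbursements):
  Jan: +$1,332.91 → $1,332.91
  Feb: +$1,332.91 → $2,665.82
  Mar: +$1,332.91 → $3,998.73
  Apr: +$1,332.91 → $5,331.64
  May: +$1,332.91 → $6,664.55
  Jun: +$1,332.91 → $7,997.46
  Jul: +$1,332.91 − $14,256.48 → -$4,926.11
  Aug: +$1,332.91 − $1,738.44 → -$5,331.64
  Sep: +$1,332.91 → -$3,998.73
  Oct: +$1,332.91 → -$2,665.82
  Nov: +$1,332.91 → -$1,332.91
  Dec: +$1,332.91 → $0.00
Lowest trial balance = -$5,331.64 (Aug)
Initial deposit = cushion − low point = $2,665.82 − (-$5,331.64) = $7,997.46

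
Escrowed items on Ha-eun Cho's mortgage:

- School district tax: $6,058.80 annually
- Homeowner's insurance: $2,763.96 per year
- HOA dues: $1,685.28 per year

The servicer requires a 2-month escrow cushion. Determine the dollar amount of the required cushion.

$1,751.34

School district tax = $6,058.80 per year
Homeowner's insurance = $2,763.96 per year
HOA dues = $1,685.28 per year
Total per year = $10,508.04
Base monthly escrow = $10,508.04 ÷ 12 = $875.67
Required cushion = 2 × $875.67 = $1,751.34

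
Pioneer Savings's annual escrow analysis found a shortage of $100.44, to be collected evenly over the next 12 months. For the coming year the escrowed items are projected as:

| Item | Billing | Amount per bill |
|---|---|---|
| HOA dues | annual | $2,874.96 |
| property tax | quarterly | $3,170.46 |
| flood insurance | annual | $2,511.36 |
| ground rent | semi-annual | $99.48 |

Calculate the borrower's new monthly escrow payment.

HOA dues = $2,874.96 per year
Property tax = $3,170.46 × 4 = $12,681.84 per year
Flood insurance = $2,511.36 per year
Ground rent = $99.48 × 2 = $198.96 per year
Total per year = $2,874.96 + $12,681.84 + $2,511.36 + $198.96 = $18,267.12
Monthly escrow = $18,267.12 / 12 = $1,522.26
Shortage spread = $100.44 ÷ 12 = $8.37/mo
Adjusted monthly = $1,522.26 + $8.37 = $1,530.63

$1,530.63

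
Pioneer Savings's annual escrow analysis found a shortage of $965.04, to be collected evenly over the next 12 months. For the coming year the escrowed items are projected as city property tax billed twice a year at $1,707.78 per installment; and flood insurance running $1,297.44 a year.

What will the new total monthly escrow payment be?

City property tax: $1,707.78 × 2 = $3,415.56 annually
Flood insurance: $1,297.44 annually
Annual escrow total = $3,415.56 + $1,297.44 = $4,713.00
Monthly = $4,713.00 / 12 = $392.75
Shortage per month = $965.04 ÷ 12 = $80.42
Adjusted monthly = $392.75 + $80.42 = $473.17

$473.17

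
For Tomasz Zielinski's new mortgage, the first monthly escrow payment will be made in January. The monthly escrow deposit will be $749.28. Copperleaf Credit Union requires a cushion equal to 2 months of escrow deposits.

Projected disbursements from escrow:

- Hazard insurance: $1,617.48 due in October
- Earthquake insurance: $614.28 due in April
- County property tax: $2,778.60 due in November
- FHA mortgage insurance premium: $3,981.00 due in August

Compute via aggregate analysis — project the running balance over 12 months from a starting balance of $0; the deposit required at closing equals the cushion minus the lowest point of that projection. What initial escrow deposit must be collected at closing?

Cushion = 2 × $749.28 = $1,498.56
Trial balance (start $0, +$749.28 each month, − disbursements):
  Jan: +$749.28 → $749.28
  Feb: +$749.28 → $1,498.56
  Mar: +$749.28 → $2,247.84
  Apr: +$749.28 − $614.28 → $2,382.84
  May: +$749.28 → $3,132.12
  Jun: +$749.28 → $3,881.40
  Jul: +$749.28 → $4,630.68
  Aug: +$749.28 − $3,981.00 → $1,398.96
  Sep: +$749.28 → $2,148.24
  Oct: +$749.28 − $1,617.48 → $1,280.04
  Nov: +$749.28 − $2,778.60 → -$749.28
  Dec: +$749.28 → $0.00
Lowest trial balance = -$749.28 (Nov)
Initial deposit = cushion − low point = $1,498.56 − (-$749.28) = $2,247.84

$2,247.84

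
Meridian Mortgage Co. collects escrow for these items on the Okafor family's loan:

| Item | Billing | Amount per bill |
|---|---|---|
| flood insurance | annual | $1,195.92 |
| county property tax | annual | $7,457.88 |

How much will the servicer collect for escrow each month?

Flood insurance = $1,195.92
County property tax = $7,457.88
Total per year = $1,195.92 + $7,457.88 = $8,653.80
Per month = $8,653.80 / 12 = $721.15

$721.15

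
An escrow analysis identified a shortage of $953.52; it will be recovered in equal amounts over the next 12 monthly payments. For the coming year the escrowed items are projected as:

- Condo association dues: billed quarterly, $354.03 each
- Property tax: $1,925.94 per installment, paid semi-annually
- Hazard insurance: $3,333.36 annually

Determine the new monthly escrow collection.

Condo association dues: $354.03 × 4 = $1,416.12 annually
Property tax: $1,925.94 × 2 = $3,851.88 annually
Hazard insurance: $3,333.36 annually
Combined annual = $8,601.36
Per month = $8,601.36 / 12 = $716.78
Monthly shortage recovery: $953.52 / 12 = $79.46
Adjusted monthly = $716.78 + $79.46 = $796.24

$796.24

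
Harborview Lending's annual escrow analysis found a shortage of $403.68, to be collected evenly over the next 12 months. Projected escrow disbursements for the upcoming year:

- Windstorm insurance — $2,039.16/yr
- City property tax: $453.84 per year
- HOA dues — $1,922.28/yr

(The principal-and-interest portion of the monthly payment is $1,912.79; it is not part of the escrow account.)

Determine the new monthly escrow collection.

Windstorm insurance — $2,039.16/yr
City property tax — $453.84/yr
HOA dues — $1,922.28/yr
Total per year = $4,415.28
Monthly = $4,415.28 ÷ 12 = $367.94
Shortage per month = $403.68 ÷ 12 = $33.64
New monthly escrow = $367.94 + $33.64 = $401.58

$401.58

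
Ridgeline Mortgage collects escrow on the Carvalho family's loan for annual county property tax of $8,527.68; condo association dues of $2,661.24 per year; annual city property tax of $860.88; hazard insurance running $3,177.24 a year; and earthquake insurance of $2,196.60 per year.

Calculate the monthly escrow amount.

County property tax: $8,527.68 per year
Condo association dues: $2,661.24 per year
City property tax: $860.88 per year
Hazard insurance: $3,177.24 per year
Earthquake insurance: $2,196.60 per year
Yearly total = $8,527.68 + $2,661.24 + $860.88 + $3,177.24 + $2,196.60 = $17,423.64
Monthly escrow = $17,423.64 ÷ 12 = $1,451.97

$1,451.97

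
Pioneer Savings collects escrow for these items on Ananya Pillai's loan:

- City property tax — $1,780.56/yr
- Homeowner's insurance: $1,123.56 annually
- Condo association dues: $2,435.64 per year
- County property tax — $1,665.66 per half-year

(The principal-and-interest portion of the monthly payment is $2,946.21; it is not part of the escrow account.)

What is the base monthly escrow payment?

$722.59

City property tax = $1,780.56 per year
Homeowner's insurance = $1,123.56 per year
Condo association dues = $2,435.64 per year
County property tax = $1,665.66 × 2 = $3,331.32 per year
Combined annual = $1,780.56 + $1,123.56 + $2,435.64 + $3,331.32 = $8,671.08
Base monthly escrow = $8,671.08 ÷ 12 = $722.59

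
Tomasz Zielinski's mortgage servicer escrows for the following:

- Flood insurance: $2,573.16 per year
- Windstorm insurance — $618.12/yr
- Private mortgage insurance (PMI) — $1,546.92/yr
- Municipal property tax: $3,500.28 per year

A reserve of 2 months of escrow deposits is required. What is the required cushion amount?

Flood insurance = $2,573.16 annually
Windstorm insurance = $618.12 annually
Private mortgage insurance (PMI) = $1,546.92 annually
Municipal property tax = $3,500.28 annually
Yearly total = $2,573.16 + $618.12 + $1,546.92 + $3,500.28 = $8,238.48
Monthly escrow = $8,238.48 ÷ 12 = $686.54
Cushion = 2 × $686.54 = $1,373.08

$1,373.08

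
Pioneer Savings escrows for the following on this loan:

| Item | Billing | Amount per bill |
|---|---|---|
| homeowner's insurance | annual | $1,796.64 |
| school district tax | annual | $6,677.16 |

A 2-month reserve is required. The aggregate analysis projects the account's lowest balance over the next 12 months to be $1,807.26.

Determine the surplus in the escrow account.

Homeowner's insurance — $1,796.64 annually
School district tax — $6,677.16 annually
Combined annual = $1,796.64 + $6,677.16 = $8,473.80
Per month = $8,473.80 / 12 = $706.15
Cushion = 2 × $706.15 = $1,412.30
Surplus = $1,807.26 − $1,412.30 = $394.96

$394.96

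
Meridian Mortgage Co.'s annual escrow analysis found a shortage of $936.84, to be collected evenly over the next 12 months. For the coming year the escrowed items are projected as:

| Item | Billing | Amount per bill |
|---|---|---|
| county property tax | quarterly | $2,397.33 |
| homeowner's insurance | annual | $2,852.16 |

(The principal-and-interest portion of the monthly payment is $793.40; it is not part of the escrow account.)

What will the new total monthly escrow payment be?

$1,114.86

County property tax = $2,397.33 × 4 = $9,589.32 annually
Homeowner's insurance = $2,852.16 annually
Combined annual = $9,589.32 + $2,852.16 = $12,441.48
Monthly = $12,441.48 ÷ 12 = $1,036.79
Shortage spread = $936.84 ÷ 12 = $78.07/mo
New monthly escrow = $1,036.79 + $78.07 = $1,114.86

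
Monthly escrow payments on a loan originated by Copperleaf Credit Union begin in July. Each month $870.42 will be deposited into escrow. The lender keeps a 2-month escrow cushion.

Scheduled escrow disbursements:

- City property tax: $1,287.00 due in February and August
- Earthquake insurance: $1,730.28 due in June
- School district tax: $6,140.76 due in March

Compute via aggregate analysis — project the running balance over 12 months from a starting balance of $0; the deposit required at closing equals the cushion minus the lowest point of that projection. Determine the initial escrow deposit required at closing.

Cushion = 2 × $870.42 = $1,740.84
Trial balance (start $0, +$870.42 each month, − disbursements):
  Jul: +$870.42 → $870.42
  Aug: +$870.42 − $1,287.00 → $453.84
  Sep: +$870.42 → $1,324.26
  Oct: +$870.42 → $2,194.68
  Nov: +$870.42 → $3,065.10
  Dec: +$870.42 → $3,935.52
  Jan: +$870.42 → $4,805.94
  Feb: +$870.42 − $1,287.00 → $4,389.36
  Mar: +$870.42 − $6,140.76 → -$880.98
  Apr: +$870.42 → -$10.56
  May: +$870.42 → $859.86
  Jun: +$870.42 − $1,730.28 → $0.00
Lowest trial balance = -$880.98 (Mar)
Initial deposit = cushion − low point = $1,740.84 − (-$880.98) = $2,621.82

$2,621.82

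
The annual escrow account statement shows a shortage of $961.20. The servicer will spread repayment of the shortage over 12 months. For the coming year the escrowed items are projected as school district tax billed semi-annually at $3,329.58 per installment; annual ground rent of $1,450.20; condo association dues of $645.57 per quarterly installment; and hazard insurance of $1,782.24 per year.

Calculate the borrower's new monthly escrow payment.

School district tax = $3,329.58 × 2 = $6,659.16 annually
Ground rent = $1,450.20 annually
Condo association dues = $645.57 × 4 = $2,582.28 annually
Hazard insurance = $1,782.24 annually
Yearly total = $6,659.16 + $1,450.20 + $2,582.28 + $1,782.24 = $12,473.88
Base monthly escrow = $12,473.88 ÷ 12 = $1,039.49
Monthly shortage recovery: $961.20 ÷ 12 = $80.10
Adjusted monthly = $1,039.49 + $80.10 = $1,119.59

$1,119.59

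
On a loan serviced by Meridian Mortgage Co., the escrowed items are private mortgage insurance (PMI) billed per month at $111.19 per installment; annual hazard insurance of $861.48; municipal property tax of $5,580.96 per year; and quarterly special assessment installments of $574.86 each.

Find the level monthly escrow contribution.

Private mortgage insurance (PMI): $111.19 × 12 = $1,334.28/yr
Hazard insurance: $861.48/yr
Municipal property tax: $5,580.96/yr
Special assessment: $574.86 × 4 = $2,299.44/yr
Yearly total = $1,334.28 + $861.48 + $5,580.96 + $2,299.44 = $10,076.16
Base monthly escrow = $10,076.16 ÷ 12 = $839.68

$839.68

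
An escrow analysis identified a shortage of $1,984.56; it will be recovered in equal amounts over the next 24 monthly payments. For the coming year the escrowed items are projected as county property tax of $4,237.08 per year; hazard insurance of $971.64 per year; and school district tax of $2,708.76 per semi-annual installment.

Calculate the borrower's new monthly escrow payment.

$968.21

County property tax — $4,237.08 annually
Hazard insurance — $971.64 annually
School district tax — $2,708.76 × 2 = $5,417.52 annually
Annual escrow total = $10,626.24
Base monthly escrow = $10,626.24 / 12 = $885.52
Shortage per month = $1,984.56 ÷ 24 = $82.69
Adjusted monthly = $885.52 + $82.69 = $968.21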